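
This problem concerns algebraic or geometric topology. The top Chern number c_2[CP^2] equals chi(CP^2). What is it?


For any closed oriented manifold, <e(TM),[M]> = chi(M).
chi(CP^2) = 2+1 = 3

3


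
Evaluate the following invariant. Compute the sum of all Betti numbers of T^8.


b_k(T^8) = C(8,k), so the sum over k is sum_k C(8,k) = 2^8.
Total = 2^8 = 256

256


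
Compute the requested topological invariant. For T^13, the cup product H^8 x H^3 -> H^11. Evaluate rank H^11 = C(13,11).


Cup product: H^p x H^q -> H^{p+q}; here p+q = 8+3 = 11.
rank H^k(T^n) = C(n,k).
C(13,11) = 78

78


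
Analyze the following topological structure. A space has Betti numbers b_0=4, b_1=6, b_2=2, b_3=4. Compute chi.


chi = sum_k (-1)^k b_k.
= (4) + (-6) + (2) + (-4)
= -4

-4


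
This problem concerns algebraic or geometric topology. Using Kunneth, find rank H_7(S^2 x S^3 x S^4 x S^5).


Each S^d has Poincare polynomial 1 + t^d.
The product S^2 x S^3 x S^4 x S^5 has Poincare polynomial prod(1+t^d_i).
Expanding: b_0=1, b_2=1, b_3=1, b_4=1, b_5=2, b_6=1, b_7=2, b_8=1, b_9=2, b_10=1, b_11=1, b_12=1, b_14=1.
b_7 = 2

2


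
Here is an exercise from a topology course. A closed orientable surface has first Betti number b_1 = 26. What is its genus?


For a closed orientable surface: b_1 = 2g.
26 = 2g
g = 26 / 2 = 13

13


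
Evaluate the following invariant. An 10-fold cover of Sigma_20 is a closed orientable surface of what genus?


For an n-sheeted cover: chi(E) = n * chi(B).
chi(Sigma_20) = 2 - 2*20 = -38.
chi(E) = 10 * (-38) = -380.
genus(E) = (2 - chi(E))/2 = (2 - (-380))/2 = 382/2 = 191

191


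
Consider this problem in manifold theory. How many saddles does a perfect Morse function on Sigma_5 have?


A perfect Morse function has m_k = b_k.
For Sigma_5: b_0=1, b_1=2g=10, b_2=1.
Saddles m_1 = 2g = 10

10


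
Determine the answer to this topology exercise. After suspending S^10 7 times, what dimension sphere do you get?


Each suspension raises dimension by 1: Sigma S^n = S^{n+1}.
Sigma^7 S^10 = S^{10+7} = S^17

17


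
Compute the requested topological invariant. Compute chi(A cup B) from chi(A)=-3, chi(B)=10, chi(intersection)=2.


chi(A cup B) = chi(A) + chi(B) - chi(A cap B)
= -3 + (10) - (2)
= 5

5


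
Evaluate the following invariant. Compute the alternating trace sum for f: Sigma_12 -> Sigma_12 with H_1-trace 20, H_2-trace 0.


L(f) = tr(f_0*) - tr(f_1*) + tr(f_2*).
= 1 - (20) + (0)
= -19

-19


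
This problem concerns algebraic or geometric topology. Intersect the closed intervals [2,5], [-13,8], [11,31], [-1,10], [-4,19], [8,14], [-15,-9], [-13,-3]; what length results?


Intersection = [max(a_i), min(b_i)] = [11, -9].
Since 11 > -9, the intersection is empty.
Length = 0

0


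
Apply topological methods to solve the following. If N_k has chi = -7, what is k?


chi = 2 - k for closed non-orientable surfaces with k crosscaps.
-7 = 2 - k
k = 2 - (-7) = 9

9


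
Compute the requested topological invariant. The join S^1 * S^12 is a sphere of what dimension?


Join of spheres: S^m * S^n = S^{m+n+1}.
dim = 1 + 12 + 1 = 14

14


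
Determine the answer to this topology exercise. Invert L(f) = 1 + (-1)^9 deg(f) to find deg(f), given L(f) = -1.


L(f) = 1 + (-1)^9 deg(f) on S^9.
-1 = 1 + (-1)^9 * deg(f)
(-1)^9 * deg(f) = -2
deg(f) = 2

2


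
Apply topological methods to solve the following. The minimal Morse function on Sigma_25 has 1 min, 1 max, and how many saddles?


A perfect Morse function has m_k = b_k.
For Sigma_25: b_0=1, b_1=2g=50, b_2=1.
Saddles m_1 = 2g = 50

50


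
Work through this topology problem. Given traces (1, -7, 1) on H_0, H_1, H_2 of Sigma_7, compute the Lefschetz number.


L(f) = tr(f_0*) - tr(f_1*) + tr(f_2*).
= 1 - (-7) + (1)
= 9

9


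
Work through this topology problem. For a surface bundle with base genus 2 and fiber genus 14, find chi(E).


For a fiber bundle F -> E -> B (with CW structure): chi(E) = chi(B) * chi(F).
chi(Sigma_2) = -2, chi(Sigma_14) = -26.
chi(E) = (-2) * (-26) = 52

52


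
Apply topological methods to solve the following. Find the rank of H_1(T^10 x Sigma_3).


pi_1(A x B) = pi_1(A) x pi_1(B); rank of abelianization = b_1.
b_1(T^10) = 10, b_1(Sigma_3) = 2*3 = 6.
b_1(product) = 10 + 6 = 16

16


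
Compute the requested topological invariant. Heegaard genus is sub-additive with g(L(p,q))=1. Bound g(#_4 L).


Heegaard genus satisfies g(A#B) <= g(A) + g(B).
Each lens space has g = 1.
Upper bound: 4 * 1 = 4

4


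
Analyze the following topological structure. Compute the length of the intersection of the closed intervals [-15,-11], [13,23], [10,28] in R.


Intersection = [max(a_i), min(b_i)] = [13, -11].
Since 13 > -11, the intersection is empty.
Length = 0

0


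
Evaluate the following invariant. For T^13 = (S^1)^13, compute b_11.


By the Kunneth formula, b_k(T^n) = C(n,k).
b_11(T^13) = C(13,11).
C(13,11) = 13!/(11!*2!) = 78

78


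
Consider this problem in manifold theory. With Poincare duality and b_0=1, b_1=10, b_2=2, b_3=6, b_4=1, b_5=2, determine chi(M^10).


By Poincare duality b_k = b_{10-k}, so full Betti numbers: b_0=1, b_1=10, b_2=2, b_3=6, b_4=1, b_5=2, b_6=1, b_7=6, b_8=2, b_9=10, b_10=1.
chi = sum (-1)^k b_k = -26

-26


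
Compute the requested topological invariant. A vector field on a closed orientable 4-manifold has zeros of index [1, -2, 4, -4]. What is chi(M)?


Poincare-Hopf: chi(M) = sum of indices of zeros.
chi = (1) + (-2) + (4) + (-4) = -1

-1


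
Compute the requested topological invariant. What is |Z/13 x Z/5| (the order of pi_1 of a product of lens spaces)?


pi_1(X x Y) = pi_1(X) x pi_1(Y).
pi_1(L(13,1)) = Z/13, pi_1(L(5,1)) = Z/5.
|Z/13 x Z/5| = 13 * 5 = 65

65


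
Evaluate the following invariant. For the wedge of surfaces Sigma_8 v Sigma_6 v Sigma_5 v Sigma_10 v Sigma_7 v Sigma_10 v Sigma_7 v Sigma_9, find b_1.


For a wedge X v Y: reduced H_k(X v Y) = H_k(X) + H_k(Y).
Each Sigma_g contributes b_1 = 2g.
b_1 = 16 + 12 + 10 + 20 + 14 + 20 + 14 + 18 = 124

124


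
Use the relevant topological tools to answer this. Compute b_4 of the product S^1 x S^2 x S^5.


Each S^d has Poincare polynomial 1 + t^d.
The product S^1 x S^2 x S^5 has Poincare polynomial prod(1+t^d_i).
Expanding: b_0=1, b_1=1, b_2=1, b_3=1, b_5=1, b_6=1, b_7=1, b_8=1.
b_4 = 0

0


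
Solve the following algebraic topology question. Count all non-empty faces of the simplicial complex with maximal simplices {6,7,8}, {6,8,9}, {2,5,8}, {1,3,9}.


Each maximal simplex on m vertices has 2^m - 1 nonempty faces.
Take the union (dedupe shared faces).
Total distinct faces = 23

23


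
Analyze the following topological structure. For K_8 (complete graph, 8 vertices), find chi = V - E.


K_8: V = 8, E = C(8,2) = 28.
chi = V - E = 8 - 28 = -20

-20


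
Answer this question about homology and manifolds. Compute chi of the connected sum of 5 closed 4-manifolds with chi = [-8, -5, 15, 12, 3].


For n-manifolds: chi(A#B) = chi(A) + chi(B) - chi(S^4).
chi(S^4) = 1 + (-1)^4 = 2.
chi(#) = (sum chi_i) - (5-1)*chi(S^4) = 17 - 4*2 = 9

9


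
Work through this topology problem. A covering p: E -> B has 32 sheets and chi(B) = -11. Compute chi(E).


For a finite covering: chi(E) = (number of sheets) * chi(B).
chi(E) = 32 * (-11) = -352

-352


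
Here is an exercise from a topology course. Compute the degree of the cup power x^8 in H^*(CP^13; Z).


|x| = 2 in H^*(CP^n).
|x^8| = 8 * |x| = 8 * 2 = 16

16


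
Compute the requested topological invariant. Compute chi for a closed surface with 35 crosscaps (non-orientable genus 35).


For a non-orientable closed surface with k crosscaps: chi = 2 - k.
Here k = 35.
chi = 2 - 35 = -33

-33


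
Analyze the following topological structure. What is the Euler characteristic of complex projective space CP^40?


CP^40 has one cell in each even dimension 0, 2, ..., 2*40 (40+1 cells total).
All cells are even-dimensional, so chi = number of cells.
chi = 40 + 1 = 41

41


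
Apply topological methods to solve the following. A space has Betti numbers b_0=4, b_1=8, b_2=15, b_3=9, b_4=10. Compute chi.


chi = sum_k (-1)^k b_k.
= (4) + (-8) + (15) + (-9) + (10)
= 12

12


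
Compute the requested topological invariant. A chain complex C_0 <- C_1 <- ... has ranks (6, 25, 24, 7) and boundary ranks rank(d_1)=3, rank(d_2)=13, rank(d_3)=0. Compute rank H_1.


rank H_k = rank(ker d_k) - rank(im d_{k+1}).
rank(ker d_1) = rank(C_1) - rank(d_1) = 25 - 3 = 22.
rank(im d_{1+1}) = 13.
rank H_1 = 22 - 13 = 9

9


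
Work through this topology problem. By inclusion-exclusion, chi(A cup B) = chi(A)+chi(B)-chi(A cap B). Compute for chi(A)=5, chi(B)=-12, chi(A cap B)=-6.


chi(A cup B) = chi(A) + chi(B) - chi(A cap B)
= 5 + (-12) - (-6)
= -1

-1


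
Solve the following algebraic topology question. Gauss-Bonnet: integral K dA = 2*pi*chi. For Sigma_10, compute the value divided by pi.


Gauss-Bonnet: integral K dA = 2*pi*chi(M).
chi(Sigma_10) = 2 - 2*10 = -18.
(integral K dA)/pi = 2*chi = 2*(-18) = -36

-36


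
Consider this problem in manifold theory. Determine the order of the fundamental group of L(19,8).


pi_1(L(p,q)) = Z/pZ for any q coprime to p.
|pi_1(L(19,8))| = 19

19


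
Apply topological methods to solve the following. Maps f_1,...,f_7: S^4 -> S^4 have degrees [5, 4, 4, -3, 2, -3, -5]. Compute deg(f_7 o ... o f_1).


Degree is multiplicative: deg(composition) = product of degrees.
= (5) * (4) * (4) * (-3) * (2) * (-3) * (-5) = -7200

-7200


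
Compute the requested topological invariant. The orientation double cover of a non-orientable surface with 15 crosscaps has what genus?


chi(N_15) = 2 - 15 = -13.
Double cover: chi(Sigma_g) = 2 * chi(N_15) = 2*(-13) = -26.
2 - 2g = -26, so g = (2 - (-26))/2 = 28/2 = 14

14


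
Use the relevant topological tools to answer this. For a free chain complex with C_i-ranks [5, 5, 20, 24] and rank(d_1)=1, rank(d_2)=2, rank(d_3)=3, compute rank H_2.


rank H_k = rank(ker d_k) - rank(im d_{k+1}).
rank(ker d_2) = rank(C_2) - rank(d_2) = 20 - 2 = 18.
rank(im d_{2+1}) = 3.
rank H_2 = 18 - 3 = 15

15


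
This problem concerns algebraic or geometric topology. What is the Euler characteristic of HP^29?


HP^29 has one cell in each dimension 0, 4, ..., 4*29 (29+1 cells, all even-dim).
chi = 29 + 1 = 30

30


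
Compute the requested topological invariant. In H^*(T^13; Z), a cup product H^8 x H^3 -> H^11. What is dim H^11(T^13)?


Cup product: H^p x H^q -> H^{p+q}; here p+q = 8+3 = 11.
rank H^k(T^n) = C(n,k).
C(13,11) = 78

78


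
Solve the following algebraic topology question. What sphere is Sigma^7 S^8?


Each suspension raises dimension by 1: Sigma S^n = S^{n+1}.
Sigma^7 S^8 = S^{8+7} = S^15

15


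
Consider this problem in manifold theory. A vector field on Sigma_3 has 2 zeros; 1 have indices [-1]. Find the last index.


Poincare-Hopf: sum of indices = chi(M).
chi(Sigma_3) = 2 - 2*3 = -4.
Sum of known indices = -1.
x = chi - (sum known) = -4 - (-1) = -3

-3


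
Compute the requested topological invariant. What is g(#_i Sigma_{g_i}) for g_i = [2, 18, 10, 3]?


Genus is additive under connected sum of orientable surfaces.
g = 2 + 18 + 10 + 3 = 33

33


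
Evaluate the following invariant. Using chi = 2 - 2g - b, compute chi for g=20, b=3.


For a compact orientable surface with genus g and b boundary components: chi = 2 - 2g - b.
chi = 2 - 2*20 - 3 = 2 - 40 - 3 = -41

-41


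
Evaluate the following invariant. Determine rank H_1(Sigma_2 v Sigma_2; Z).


For a wedge: H_1(A v B) = H_1(A) + H_1(B).
b_1(Sigma_2) = 4, b_1(Sigma_2) = 4.
b_1 = 4 + 4 = 8

8


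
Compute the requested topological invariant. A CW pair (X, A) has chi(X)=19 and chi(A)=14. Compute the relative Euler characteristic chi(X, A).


Relative Euler characteristic: chi(X, A) = chi(X) - chi(A).
= 19 - (14) = 5

5


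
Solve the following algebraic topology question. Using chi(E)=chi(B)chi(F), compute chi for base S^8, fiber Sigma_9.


chi(S^8) = 2 (n even), chi(Sigma_9) = 2 - 2*9 = -16.
chi(E) = 2 * (-16) = -32

-32


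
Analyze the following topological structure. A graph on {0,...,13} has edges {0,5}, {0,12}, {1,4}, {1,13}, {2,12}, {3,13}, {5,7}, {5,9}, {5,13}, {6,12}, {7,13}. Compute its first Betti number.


b_1 = E - V + (number of components).
E = 11, V = 14, components = 4.
b_1 = 11 - 14 + 4 = 1

1


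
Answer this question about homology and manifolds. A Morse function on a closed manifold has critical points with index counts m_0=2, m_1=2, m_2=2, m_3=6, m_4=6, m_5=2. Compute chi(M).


Morse theory: chi(M) = sum_k (-1)^k m_k where m_k = #(index-k critical points).
= (2) + (-2) + (2) + (-6) + (6) + (-2) = 0

0


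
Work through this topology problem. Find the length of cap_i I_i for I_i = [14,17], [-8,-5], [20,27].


Intersection = [max(a_i), min(b_i)] = [20, -5].
Since 20 > -5, the intersection is empty.
Length = 0

0


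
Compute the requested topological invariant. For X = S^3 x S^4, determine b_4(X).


Each S^d has Poincare polynomial 1 + t^d.
The product S^3 x S^4 has Poincare polynomial prod(1+t^d_i).
Expanding: b_0=1, b_3=1, b_4=1, b_7=1.
b_4 = 1

1


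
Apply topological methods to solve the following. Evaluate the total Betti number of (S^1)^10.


b_k(T^10) = C(10,k), so the sum over k is sum_k C(10,k) = 2^10.
Total = 2^10 = 1024

1024


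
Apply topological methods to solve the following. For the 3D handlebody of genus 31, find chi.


A genus-g handlebody deformation retracts to a wedge of g circles.
chi(vee_g S^1) = 1 - g.
chi(H_31) = 1 - 31 = -30

-30


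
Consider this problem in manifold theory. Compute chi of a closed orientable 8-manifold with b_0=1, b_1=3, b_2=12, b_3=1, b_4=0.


By Poincare duality b_k = b_{8-k}, so full Betti numbers: b_0=1, b_1=3, b_2=12, b_3=1, b_4=0, b_5=1, b_6=12, b_7=3, b_8=1.
chi = sum (-1)^k b_k = 18

18


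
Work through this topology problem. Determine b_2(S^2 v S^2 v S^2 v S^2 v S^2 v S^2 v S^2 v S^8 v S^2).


For a wedge of spheres, H_k (k>0) is free on one generator per sphere of dimension k.
Spheres of dimension 2: count = 8.
b_2 = 8

8


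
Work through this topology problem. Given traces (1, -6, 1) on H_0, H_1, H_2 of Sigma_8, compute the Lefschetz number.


L(f) = tr(f_0*) - tr(f_1*) + tr(f_2*).
= 1 - (-6) + (1)
= 8

8


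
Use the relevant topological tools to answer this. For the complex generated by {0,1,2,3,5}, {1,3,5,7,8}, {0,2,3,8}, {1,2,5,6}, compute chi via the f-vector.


Enumerate all faces; f-vector: f_0=8, f_1=22, f_2=25, f_3=12, f_4=2.
chi = sum (-1)^k f_k = 1

1


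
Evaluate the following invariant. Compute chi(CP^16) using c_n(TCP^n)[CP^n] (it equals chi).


For any closed oriented manifold, <e(TM),[M]> = chi(M).
chi(CP^16) = 16+1 = 17

17


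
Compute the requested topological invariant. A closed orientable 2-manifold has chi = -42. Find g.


chi = 2 - 2g for closed orientable surfaces.
-42 = 2 - 2g
2g = 2 - (-42) = 44
g = 22

22


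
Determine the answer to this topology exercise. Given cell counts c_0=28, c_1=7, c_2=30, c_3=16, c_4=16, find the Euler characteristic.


chi = sum_k (-1)^k c_k.
= (-1)^0*28 + (-1)^1*7 + (-1)^2*30 + (-1)^3*16 + (-1)^4*16
= (28) + (-7) + (30) + (-16) + (16)
= 51

51


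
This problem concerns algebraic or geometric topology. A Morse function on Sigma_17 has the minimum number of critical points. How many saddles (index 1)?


A perfect Morse function has m_k = b_k.
For Sigma_17: b_0=1, b_1=2g=34, b_2=1.
Saddles m_1 = 2g = 34

34


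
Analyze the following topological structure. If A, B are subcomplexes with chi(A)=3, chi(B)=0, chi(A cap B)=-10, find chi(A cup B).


chi(A cup B) = chi(A) + chi(B) - chi(A cap B)
= 3 + (0) - (-10)
= 13

13


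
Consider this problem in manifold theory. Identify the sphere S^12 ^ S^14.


S^m ^ S^n = S^{m+n}.
k = 12 + 14 = 26

26


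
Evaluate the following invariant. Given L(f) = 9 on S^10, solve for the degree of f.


L(f) = 1 + (-1)^10 deg(f) on S^10.
9 = 1 + (-1)^10 * deg(f)
(-1)^10 * deg(f) = 8
deg(f) = 8

8


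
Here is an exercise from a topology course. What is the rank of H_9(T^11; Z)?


By the Kunneth formula, b_k(T^n) = C(n,k).
b_9(T^11) = C(11,9).
C(11,9) = 11!/(9!*2!) = 55

55


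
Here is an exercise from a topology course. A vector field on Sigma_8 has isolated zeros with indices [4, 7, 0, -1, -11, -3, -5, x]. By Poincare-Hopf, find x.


Poincare-Hopf: sum of indices = chi(M).
chi(Sigma_8) = 2 - 2*8 = -14.
Sum of known indices = -9.
x = chi - (sum known) = -14 - (-9) = -5

-5


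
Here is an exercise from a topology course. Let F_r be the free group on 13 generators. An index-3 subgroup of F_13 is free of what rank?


Nielsen-Schreier: an index-n subgroup of F_r is free of rank 1 + n(r-1).
Equivalently: chi(cover) = n*chi(base); chi(vee_r S^1) = 1 - 13 = -12.
chi(E) = 3*(-12) = -36; rank = 1 - chi(E) = 1 - (-36) = 37.
rank = 1 + 3*(13-1) = 1 + 36 = 37

37


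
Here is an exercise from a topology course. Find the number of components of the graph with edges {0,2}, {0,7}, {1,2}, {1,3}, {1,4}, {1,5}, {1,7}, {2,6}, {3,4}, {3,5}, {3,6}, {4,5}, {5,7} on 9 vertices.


Run DFS/union-find over 9 vertices.
V = 9, E = 13.
Number of components = 2

2


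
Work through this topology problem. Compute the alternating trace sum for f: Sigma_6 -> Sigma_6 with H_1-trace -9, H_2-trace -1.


L(f) = tr(f_0*) - tr(f_1*) + tr(f_2*).
= 1 - (-9) + (-1)
= 9

9


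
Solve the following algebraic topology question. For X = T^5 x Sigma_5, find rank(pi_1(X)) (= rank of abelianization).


pi_1(A x B) = pi_1(A) x pi_1(B); rank of abelianization = b_1.
b_1(T^5) = 5, b_1(Sigma_5) = 2*5 = 10.
b_1(product) = 5 + 10 = 15

15


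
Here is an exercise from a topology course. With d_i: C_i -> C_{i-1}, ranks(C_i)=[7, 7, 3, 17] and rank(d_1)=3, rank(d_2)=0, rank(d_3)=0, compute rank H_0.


rank H_k = rank(ker d_k) - rank(im d_{k+1}).
rank(ker d_0) = rank(C_0) - rank(d_0) = 7 - 0 = 7.
rank(im d_{0+1}) = 3.
rank H_0 = 7 - 3 = 4

4


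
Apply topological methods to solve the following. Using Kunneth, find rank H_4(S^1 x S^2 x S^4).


Each S^d has Poincare polynomial 1 + t^d.
The product S^1 x S^2 x S^4 has Poincare polynomial prod(1+t^d_i).
Expanding: b_0=1, b_1=1, b_2=1, b_3=1, b_4=1, b_5=1, b_6=1, b_7=1.
b_4 = 1

1


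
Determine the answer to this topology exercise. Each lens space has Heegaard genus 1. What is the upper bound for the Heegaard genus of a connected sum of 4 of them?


Heegaard genus satisfies g(A#B) <= g(A) + g(B).
Each lens space has g = 1.
Upper bound: 4 * 1 = 4

4


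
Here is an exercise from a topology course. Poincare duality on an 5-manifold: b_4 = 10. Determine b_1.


Poincare duality for closed orientable n-manifolds: b_k = b_{n-k}.
Here n = 5, so b_1 = b_4 = 10

10


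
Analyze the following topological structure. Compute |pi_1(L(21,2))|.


pi_1(L(p,q)) = Z/pZ for any q coprime to p.
|pi_1(L(21,2))| = 21

21


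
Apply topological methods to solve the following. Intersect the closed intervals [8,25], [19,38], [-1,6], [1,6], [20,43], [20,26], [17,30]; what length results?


Intersection = [max(a_i), min(b_i)] = [20, 6].
Since 20 > 6, the intersection is empty.
Length = 0

0


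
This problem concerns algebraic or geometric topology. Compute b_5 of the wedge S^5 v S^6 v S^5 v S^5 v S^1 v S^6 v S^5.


For a wedge of spheres, H_k (k>0) is free on one generator per sphere of dimension k.
Spheres of dimension 5: count = 4.
b_5 = 4

4


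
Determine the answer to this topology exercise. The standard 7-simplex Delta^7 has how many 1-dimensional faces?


Delta^7 has 7+1 vertices. A 1-face is a choice of 1+1 vertices.
f_1 = C(7+1, 1+1) = C(8,2) = 28

28


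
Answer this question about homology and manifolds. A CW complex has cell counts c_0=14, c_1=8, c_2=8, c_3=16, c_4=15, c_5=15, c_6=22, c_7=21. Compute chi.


chi = sum_k (-1)^k c_k.
= (-1)^0*14 + (-1)^1*8 + (-1)^2*8 + (-1)^3*16 + (-1)^4*15 + (-1)^5*15 + (-1)^6*22 + (-1)^7*21
= (14) + (-8) + (8) + (-16) + (15) + (-15) + (22) + (-21)
= -1

-1


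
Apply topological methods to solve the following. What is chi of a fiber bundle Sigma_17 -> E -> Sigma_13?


For a fiber bundle F -> E -> B (with CW structure): chi(E) = chi(B) * chi(F).
chi(Sigma_13) = -24, chi(Sigma_17) = -32.
chi(E) = (-24) * (-32) = 768

768


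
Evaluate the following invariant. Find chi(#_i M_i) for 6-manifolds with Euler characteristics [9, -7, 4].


For n-manifolds: chi(A#B) = chi(A) + chi(B) - chi(S^6).
chi(S^6) = 1 + (-1)^6 = 2.
chi(#) = (sum chi_i) - (3-1)*chi(S^6) = 6 - 2*2 = 2

2


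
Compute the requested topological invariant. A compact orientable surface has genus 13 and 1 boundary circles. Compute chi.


For a compact orientable surface with genus g and b boundary components: chi = 2 - 2g - b.
chi = 2 - 2*13 - 1 = 2 - 26 - 1 = -25

-25


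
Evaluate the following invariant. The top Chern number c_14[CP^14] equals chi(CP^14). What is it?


For any closed oriented manifold, <e(TM),[M]> = chi(M).
chi(CP^14) = 14+1 = 15

15


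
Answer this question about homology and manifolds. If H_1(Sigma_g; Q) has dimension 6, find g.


For a closed orientable surface: b_1 = 2g.
6 = 2g
g = 6 / 2 = 3

3


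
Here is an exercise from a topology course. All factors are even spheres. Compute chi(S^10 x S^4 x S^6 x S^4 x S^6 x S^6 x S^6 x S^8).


chi is multiplicative: chi(X x Y) = chi(X) chi(Y).
Each even-dim sphere has chi = 2. There are 8 factors.
chi = 2^8 = 256

256


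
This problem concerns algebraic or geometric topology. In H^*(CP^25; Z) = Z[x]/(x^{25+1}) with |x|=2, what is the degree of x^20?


|x| = 2 in H^*(CP^n).
|x^20| = 20 * |x| = 20 * 2 = 40

40


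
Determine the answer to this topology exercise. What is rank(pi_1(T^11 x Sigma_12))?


pi_1(A x B) = pi_1(A) x pi_1(B); rank of abelianization = b_1.
b_1(T^11) = 11, b_1(Sigma_12) = 2*12 = 24.
b_1(product) = 11 + 24 = 35

35


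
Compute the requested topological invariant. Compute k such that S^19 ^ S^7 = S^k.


S^m ^ S^n = S^{m+n}.
k = 19 + 7 = 26

26


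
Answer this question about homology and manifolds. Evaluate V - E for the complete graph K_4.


K_4: V = 4, E = C(4,2) = 6.
chi = V - E = 4 - 6 = -2

-2


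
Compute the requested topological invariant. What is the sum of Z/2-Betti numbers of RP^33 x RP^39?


dim H^*(RP^n; Z/2) = n+1 (one Z/2 in each degree 0..n).
Total Betti number is multiplicative.
Total = (33+1) * (39+1) = 34 * 40 = 1360

1360


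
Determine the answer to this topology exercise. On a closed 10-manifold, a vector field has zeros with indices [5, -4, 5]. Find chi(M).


Poincare-Hopf: chi(M) = sum of indices of zeros.
chi = (5) + (-4) + (5) = 6

6


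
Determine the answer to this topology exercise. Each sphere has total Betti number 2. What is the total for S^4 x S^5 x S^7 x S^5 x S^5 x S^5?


Total Betti number is multiplicative under products.
Each S^d (d>=1) has total Betti number 2.
There are 6 sphere factors.
Total = 2^6 = 64

64


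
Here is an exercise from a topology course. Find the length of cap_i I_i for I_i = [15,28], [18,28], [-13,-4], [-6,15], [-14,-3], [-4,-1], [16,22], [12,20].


Intersection = [max(a_i), min(b_i)] = [18, -4].
Since 18 > -4, the intersection is empty.
Length = 0

0


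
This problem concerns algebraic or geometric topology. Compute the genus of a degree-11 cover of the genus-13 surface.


For an n-sheeted cover: chi(E) = n * chi(B).
chi(Sigma_13) = 2 - 2*13 = -24.
chi(E) = 11 * (-24) = -264.
genus(E) = (2 - chi(E))/2 = (2 - (-264))/2 = 266/2 = 133

133


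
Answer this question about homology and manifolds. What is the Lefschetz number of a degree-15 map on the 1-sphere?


On S^1: L(f) = tr(f_0*) + (-1)^1 tr(f_1*) = 1 + (-1)^1 * deg(f).
L(f) = 1 + (-1)^1 * 15 = 1 + -15 = -14

-14


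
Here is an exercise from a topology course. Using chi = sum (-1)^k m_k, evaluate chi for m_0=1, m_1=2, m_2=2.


Morse theory: chi(M) = sum_k (-1)^k m_k where m_k = #(index-k critical points).
= (1) + (-2) + (2) = 1

1


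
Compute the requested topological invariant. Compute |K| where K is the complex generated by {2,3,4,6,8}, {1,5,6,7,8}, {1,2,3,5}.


Each maximal simplex on m vertices has 2^m - 1 nonempty faces.
Take the union (dedupe shared faces).
Total distinct faces = 68

68


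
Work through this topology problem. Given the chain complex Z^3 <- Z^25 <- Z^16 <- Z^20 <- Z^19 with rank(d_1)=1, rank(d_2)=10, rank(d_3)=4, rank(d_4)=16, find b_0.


rank H_k = rank(ker d_k) - rank(im d_{k+1}).
rank(ker d_0) = rank(C_0) - rank(d_0) = 3 - 0 = 3.
rank(im d_{0+1}) = 1.
rank H_0 = 3 - 1 = 2

2


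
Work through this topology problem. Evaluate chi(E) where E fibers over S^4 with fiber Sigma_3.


chi(S^4) = 2 (n even), chi(Sigma_3) = 2 - 2*3 = -4.
chi(E) = 2 * (-4) = -8

-8


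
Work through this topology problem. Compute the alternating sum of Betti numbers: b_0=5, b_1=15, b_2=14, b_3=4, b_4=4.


chi = sum_k (-1)^k b_k.
= (5) + (-15) + (14) + (-4) + (4)
= 4

4


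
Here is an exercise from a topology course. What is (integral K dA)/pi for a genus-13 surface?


Gauss-Bonnet: integral K dA = 2*pi*chi(M).
chi(Sigma_13) = 2 - 2*13 = -24.
(integral K dA)/pi = 2*chi = 2*(-24) = -48

-48


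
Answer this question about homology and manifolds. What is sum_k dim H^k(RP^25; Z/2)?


H^k(RP^25; Z/2) = Z/2 for each 0 <= k <= 25.
Total dimension = 25 + 1 = 26

26


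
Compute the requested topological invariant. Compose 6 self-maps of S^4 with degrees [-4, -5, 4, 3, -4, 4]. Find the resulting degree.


Degree is multiplicative: deg(composition) = product of degrees.
= (-4) * (-5) * (4) * (3) * (-4) * (4) = -3840

-3840


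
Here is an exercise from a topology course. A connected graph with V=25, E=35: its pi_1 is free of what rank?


For a connected graph: rank(pi_1) = b_1 = E - V + 1 = 1 - chi.
chi = V - E = 25 - 35 = -10.
rank = 1 - (-10) = 35 - 25 + 1 = 11

11


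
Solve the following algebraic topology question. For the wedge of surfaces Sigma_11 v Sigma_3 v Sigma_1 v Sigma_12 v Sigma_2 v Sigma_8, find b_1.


For a wedge X v Y: reduced H_k(X v Y) = H_k(X) + H_k(Y).
Each Sigma_g contributes b_1 = 2g.
b_1 = 22 + 6 + 2 + 24 + 4 + 16 = 74

74


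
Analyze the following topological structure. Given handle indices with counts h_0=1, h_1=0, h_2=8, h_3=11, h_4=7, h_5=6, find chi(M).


Handles of index k contribute (-1)^k to chi (same as CW cells).
chi = (1) + (0) + (8) + (-11) + (7) + (-6) = -1

-1


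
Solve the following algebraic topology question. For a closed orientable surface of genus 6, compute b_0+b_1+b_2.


For Sigma_6: b_0 = 1, b_1 = 2g = 12, b_2 = 1.
Total = 1 + 12 + 1 = 14

14


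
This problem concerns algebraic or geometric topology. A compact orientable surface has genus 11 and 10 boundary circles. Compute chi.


For a compact orientable surface with genus g and b boundary components: chi = 2 - 2g - b.
chi = 2 - 2*11 - 10 = 2 - 22 - 10 = -30

-30


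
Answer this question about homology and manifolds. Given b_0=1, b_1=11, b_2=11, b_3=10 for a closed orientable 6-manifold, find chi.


By Poincare duality b_k = b_{6-k}, so full Betti numbers: b_0=1, b_1=11, b_2=11, b_3=10, b_4=11, b_5=11, b_6=1.
chi = sum (-1)^k b_k = -8

-8


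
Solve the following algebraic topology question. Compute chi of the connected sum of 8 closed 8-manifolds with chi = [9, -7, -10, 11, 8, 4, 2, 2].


For n-manifolds: chi(A#B) = chi(A) + chi(B) - chi(S^8).
chi(S^8) = 1 + (-1)^8 = 2.
chi(#) = (sum chi_i) - (8-1)*chi(S^8) = 19 - 7*2 = 5

5


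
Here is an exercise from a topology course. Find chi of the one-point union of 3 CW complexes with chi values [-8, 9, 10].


chi(A v B) = chi(A) + chi(B) - 1 (one point identified).
For 3 spaces: chi = (sum chi_i) - (3 - 1).
sum = 11; chi = 11 - 2 = 9

9


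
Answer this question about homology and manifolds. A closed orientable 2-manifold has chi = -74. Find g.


chi = 2 - 2g for closed orientable surfaces.
-74 = 2 - 2g
2g = 2 - (-74) = 76
g = 38

38


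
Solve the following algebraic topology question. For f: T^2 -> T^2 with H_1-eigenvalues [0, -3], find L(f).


For a torus self-map: L(f) = det(I - A) where A acts on H_1.
L(f) = (1-0) * (1--3) = 1 * 4 = 4

4


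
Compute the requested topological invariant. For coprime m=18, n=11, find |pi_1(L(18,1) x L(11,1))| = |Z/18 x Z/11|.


pi_1(X x Y) = pi_1(X) x pi_1(Y).
pi_1(L(18,1)) = Z/18, pi_1(L(11,1)) = Z/11.
|Z/18 x Z/11| = 18 * 11 = 198

198


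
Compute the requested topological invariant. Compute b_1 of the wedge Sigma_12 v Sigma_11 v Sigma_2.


For a wedge X v Y: reduced H_k(X v Y) = H_k(X) + H_k(Y).
Each Sigma_g contributes b_1 = 2g.
b_1 = 24 + 22 + 4 = 50

50


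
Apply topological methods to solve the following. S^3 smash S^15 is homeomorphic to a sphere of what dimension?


S^m ^ S^n = S^{m+n}.
k = 3 + 15 = 18

18


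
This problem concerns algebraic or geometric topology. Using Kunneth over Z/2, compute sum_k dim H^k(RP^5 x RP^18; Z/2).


dim H^*(RP^n; Z/2) = n+1 (one Z/2 in each degree 0..n).
Total Betti number is multiplicative.
Total = (5+1) * (18+1) = 6 * 19 = 114

114


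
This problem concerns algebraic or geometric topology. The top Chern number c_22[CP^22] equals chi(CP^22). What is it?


For any closed oriented manifold, <e(TM),[M]> = chi(M).
chi(CP^22) = 22+1 = 23

23


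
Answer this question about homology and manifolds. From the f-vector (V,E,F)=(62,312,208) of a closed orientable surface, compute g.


chi = V - E + F = 62 - 312 + 208 = -42
For orientable closed surface: chi = 2 - 2g, so g = (2 - chi)/2.
g = (2 - (-42)) / 2 = 44 / 2 = 22

22


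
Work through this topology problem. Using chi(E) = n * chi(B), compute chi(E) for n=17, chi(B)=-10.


For a finite covering: chi(E) = (number of sheets) * chi(B).
chi(E) = 17 * (-10) = -170

-170


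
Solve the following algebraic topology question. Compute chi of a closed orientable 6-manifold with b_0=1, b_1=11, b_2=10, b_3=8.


By Poincare duality b_k = b_{6-k}, so full Betti numbers: b_0=1, b_1=11, b_2=10, b_3=8, b_4=10, b_5=11, b_6=1.
chi = sum (-1)^k b_k = -8

-8


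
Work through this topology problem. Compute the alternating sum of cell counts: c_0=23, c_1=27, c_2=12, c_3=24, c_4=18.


chi = sum_k (-1)^k c_k.
= (-1)^0*23 + (-1)^1*27 + (-1)^2*12 + (-1)^3*24 + (-1)^4*18
= (23) + (-27) + (12) + (-24) + (18)
= 2

2


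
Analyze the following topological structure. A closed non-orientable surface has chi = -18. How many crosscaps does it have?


chi = 2 - k for closed non-orientable surfaces with k crosscaps.
-18 = 2 - k
k = 2 - (-18) = 20

20


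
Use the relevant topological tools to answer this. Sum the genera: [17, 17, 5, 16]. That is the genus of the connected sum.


Genus is additive under connected sum of orientable surfaces.
g = 17 + 17 + 5 + 16 = 55

55


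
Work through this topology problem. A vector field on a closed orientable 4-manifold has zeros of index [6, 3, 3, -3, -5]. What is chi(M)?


Poincare-Hopf: chi(M) = sum of indices of zeros.
chi = (6) + (3) + (3) + (-3) + (-5) = 4

4


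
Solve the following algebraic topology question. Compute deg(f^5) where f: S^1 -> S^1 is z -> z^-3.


deg(f) = -3. Degree is multiplicative: deg(f^5) = (deg f)^5.
deg(f^5) = (-3)^5 = -243

-243


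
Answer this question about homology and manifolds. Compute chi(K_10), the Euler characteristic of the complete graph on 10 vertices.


K_10: V = 10, E = C(10,2) = 45.
chi = V - E = 10 - 45 = -35

-35


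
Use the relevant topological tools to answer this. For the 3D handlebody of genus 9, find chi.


A genus-g handlebody deformation retracts to a wedge of g circles.
chi(vee_g S^1) = 1 - g.
chi(H_9) = 1 - 9 = -8

-8


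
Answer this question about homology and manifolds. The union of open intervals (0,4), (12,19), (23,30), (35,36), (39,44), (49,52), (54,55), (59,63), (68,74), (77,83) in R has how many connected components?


Sort and merge overlapping open intervals.
Merged: (0,4), (12,19), (23,30), (35,36), (39,44), (49,52), (54,55), (59,63), (68,74), (77,83).
Number of components = 10

10


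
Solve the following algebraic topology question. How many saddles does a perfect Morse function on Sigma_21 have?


A perfect Morse function has m_k = b_k.
For Sigma_21: b_0=1, b_1=2g=42, b_2=1.
Saddles m_1 = 2g = 42

42


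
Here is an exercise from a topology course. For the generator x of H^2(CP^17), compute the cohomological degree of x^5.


|x| = 2 in H^*(CP^n).
|x^5| = 5 * |x| = 5 * 2 = 10

10


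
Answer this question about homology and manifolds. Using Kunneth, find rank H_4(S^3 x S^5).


Each S^d has Poincare polynomial 1 + t^d.
The product S^3 x S^5 has Poincare polynomial prod(1+t^d_i).
Expanding: b_0=1, b_3=1, b_5=1, b_8=1.
b_4 = 0

0


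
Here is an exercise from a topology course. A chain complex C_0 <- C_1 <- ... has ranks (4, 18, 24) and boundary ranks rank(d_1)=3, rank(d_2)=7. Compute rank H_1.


rank H_k = rank(ker d_k) - rank(im d_{k+1}).
rank(ker d_1) = rank(C_1) - rank(d_1) = 18 - 3 = 15.
rank(im d_{1+1}) = 7.
rank H_1 = 15 - 7 = 8

8


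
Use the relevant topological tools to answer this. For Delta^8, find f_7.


Delta^8 has 8+1 vertices. A 7-face is a choice of 7+1 vertices.
f_7 = C(8+1, 7+1) = C(9,8) = 9

9


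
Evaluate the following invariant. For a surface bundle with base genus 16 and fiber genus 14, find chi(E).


For a fiber bundle F -> E -> B (with CW structure): chi(E) = chi(B) * chi(F).
chi(Sigma_16) = -30, chi(Sigma_14) = -26.
chi(E) = (-30) * (-26) = 780

780


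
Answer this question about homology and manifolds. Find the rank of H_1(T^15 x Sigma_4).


pi_1(A x B) = pi_1(A) x pi_1(B); rank of abelianization = b_1.
b_1(T^15) = 15, b_1(Sigma_4) = 2*4 = 8.
b_1(product) = 15 + 8 = 23

23


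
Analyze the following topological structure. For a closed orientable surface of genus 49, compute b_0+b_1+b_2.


For Sigma_49: b_0 = 1, b_1 = 2g = 98, b_2 = 1.
Total = 1 + 98 + 1 = 100

100


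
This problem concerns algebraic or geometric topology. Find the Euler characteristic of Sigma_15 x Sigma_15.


chi(Sigma_15) = 2 - 2*15 = -28
chi(Sigma_15) = 2 - 2*15 = -28
chi(product) = (-28) * (-28) = 784

784


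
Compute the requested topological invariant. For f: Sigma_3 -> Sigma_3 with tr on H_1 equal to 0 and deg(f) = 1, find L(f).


L(f) = tr(f_0*) - tr(f_1*) + tr(f_2*).
= 1 - (0) + (1)
= 2

2


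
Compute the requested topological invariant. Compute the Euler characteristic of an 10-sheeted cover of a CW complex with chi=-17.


For a finite covering: chi(E) = (number of sheets) * chi(B).
chi(E) = 10 * (-17) = -170

-170


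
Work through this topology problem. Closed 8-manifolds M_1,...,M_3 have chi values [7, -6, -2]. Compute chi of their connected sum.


For n-manifolds: chi(A#B) = chi(A) + chi(B) - chi(S^8).
chi(S^8) = 1 + (-1)^8 = 2.
chi(#) = (sum chi_i) - (3-1)*chi(S^8) = -1 - 2*2 = -5

-5


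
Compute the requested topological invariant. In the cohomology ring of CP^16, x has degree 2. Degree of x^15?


|x| = 2 in H^*(CP^n).
|x^15| = 15 * |x| = 15 * 2 = 30

30


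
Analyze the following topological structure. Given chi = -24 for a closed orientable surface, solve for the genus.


chi = 2 - 2g for closed orientable surfaces.
-24 = 2 - 2g
2g = 2 - (-24) = 26
g = 13

13


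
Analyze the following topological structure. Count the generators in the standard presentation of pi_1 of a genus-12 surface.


Standard presentation: pi_1(Sigma_g) = <a_1,b_1,...,a_g,b_g | [a_1,b_1]...[a_g,b_g] = 1>.
Number of generators = 2g = 2*12 = 24

24


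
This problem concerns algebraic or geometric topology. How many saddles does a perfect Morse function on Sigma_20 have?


A perfect Morse function has m_k = b_k.
For Sigma_20: b_0=1, b_1=2g=40, b_2=1.
Saddles m_1 = 2g = 40

40


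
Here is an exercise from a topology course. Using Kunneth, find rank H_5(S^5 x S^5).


Each S^d has Poincare polynomial 1 + t^d.
The product S^5 x S^5 has Poincare polynomial prod(1+t^d_i).
Expanding: b_0=1, b_5=2, b_10=1.
b_5 = 2

2


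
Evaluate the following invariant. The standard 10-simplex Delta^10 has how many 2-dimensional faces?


Delta^10 has 10+1 vertices. A 2-face is a choice of 2+1 vertices.
f_2 = C(10+1, 2+1) = C(11,3) = 165

165


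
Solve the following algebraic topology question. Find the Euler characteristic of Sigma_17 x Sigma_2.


chi(Sigma_17) = 2 - 2*17 = -32
chi(Sigma_2) = 2 - 2*2 = -2
chi(product) = (-32) * (-2) = 64

64


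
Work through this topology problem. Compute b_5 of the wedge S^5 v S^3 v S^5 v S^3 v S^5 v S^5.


For a wedge of spheres, H_k (k>0) is free on one generator per sphere of dimension k.
Spheres of dimension 5: count = 4.
b_5 = 4

4


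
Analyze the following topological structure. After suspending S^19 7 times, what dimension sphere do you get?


Each suspension raises dimension by 1: Sigma S^n = S^{n+1}.
Sigma^7 S^19 = S^{19+7} = S^26

26


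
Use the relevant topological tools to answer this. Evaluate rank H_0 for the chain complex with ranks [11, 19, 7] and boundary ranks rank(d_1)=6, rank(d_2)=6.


rank H_k = rank(ker d_k) - rank(im d_{k+1}).
rank(ker d_0) = rank(C_0) - rank(d_0) = 11 - 0 = 11.
rank(im d_{0+1}) = 6.
rank H_0 = 11 - 6 = 5

5


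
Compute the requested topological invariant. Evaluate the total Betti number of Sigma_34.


For Sigma_34: b_0 = 1, b_1 = 2g = 68, b_2 = 1.
Total = 1 + 68 + 1 = 70

70


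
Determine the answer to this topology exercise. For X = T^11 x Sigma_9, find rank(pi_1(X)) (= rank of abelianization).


pi_1(A x B) = pi_1(A) x pi_1(B); rank of abelianization = b_1.
b_1(T^11) = 11, b_1(Sigma_9) = 2*9 = 18.
b_1(product) = 11 + 18 = 29

29


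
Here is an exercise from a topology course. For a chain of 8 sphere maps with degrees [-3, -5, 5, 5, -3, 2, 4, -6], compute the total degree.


Degree is multiplicative: deg(composition) = product of degrees.
= (-3) * (-5) * (5) * (5) * (-3) * (2) * (4) * (-6) = 54000

54000


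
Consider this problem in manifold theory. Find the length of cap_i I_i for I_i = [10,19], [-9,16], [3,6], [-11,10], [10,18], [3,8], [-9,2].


Intersection = [max(a_i), min(b_i)] = [10, 2].
Since 10 > 2, the intersection is empty.
Length = 0

0


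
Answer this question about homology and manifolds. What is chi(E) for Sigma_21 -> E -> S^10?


chi(S^10) = 2 (n even), chi(Sigma_21) = 2 - 2*21 = -40.
chi(E) = 2 * (-40) = -80

-80


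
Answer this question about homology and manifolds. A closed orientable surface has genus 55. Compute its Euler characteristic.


For a closed orientable surface of genus g: chi = 2 - 2g.
Here g = 55.
chi = 2 - 2*55 = 2 - 110 = -108

-108


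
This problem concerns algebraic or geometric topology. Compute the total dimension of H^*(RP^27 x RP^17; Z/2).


dim H^*(RP^n; Z/2) = n+1 (one Z/2 in each degree 0..n).
Total Betti number is multiplicative.
Total = (27+1) * (17+1) = 28 * 18 = 504

504


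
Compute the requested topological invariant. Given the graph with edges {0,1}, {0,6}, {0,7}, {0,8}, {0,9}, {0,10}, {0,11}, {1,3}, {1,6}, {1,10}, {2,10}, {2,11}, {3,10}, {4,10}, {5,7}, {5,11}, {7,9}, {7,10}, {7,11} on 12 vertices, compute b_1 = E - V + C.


b_1 = E - V + (number of components).
E = 19, V = 12, components = 1.
b_1 = 19 - 12 + 1 = 8

8


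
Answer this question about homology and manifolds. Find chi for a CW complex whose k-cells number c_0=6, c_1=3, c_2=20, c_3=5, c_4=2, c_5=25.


chi = sum_k (-1)^k c_k.
= (-1)^0*6 + (-1)^1*3 + (-1)^2*20 + (-1)^3*5 + (-1)^4*2 + (-1)^5*25
= (6) + (-3) + (20) + (-5) + (2) + (-25)
= -5

-5
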